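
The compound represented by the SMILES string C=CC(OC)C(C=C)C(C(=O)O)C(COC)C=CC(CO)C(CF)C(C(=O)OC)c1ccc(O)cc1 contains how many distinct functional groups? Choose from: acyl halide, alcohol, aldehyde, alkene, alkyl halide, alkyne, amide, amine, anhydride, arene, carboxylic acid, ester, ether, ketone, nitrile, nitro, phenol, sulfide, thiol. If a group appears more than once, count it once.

8

Taking each segment in turn:
  CH2=CH: C=C double bond → alkene.
  CH(OCH3): pendant –OCH3: C–O–C with sp³ C, no adjacent C=O → ether.
  CH(CH=CH2): pendant –CH=CH2: C=C double bond → alkene.
  CH(COOH): pendant –COOH: carbonyl C bonded to C and –OH → carboxylic acid.
  CH(CH2OCH3): pendant –CH2OCH3: C–O–C linkage → ether.
  CH=CH: C=C double bond → alkene.
  CH(CH2OH): pendant –CH2OH on an sp³ backbone C → alcohol.
  CH(CH2F): pendant –CH2X: halogen on sp³ carbon → alkyl halide.
  CH(COOCH3): pendant –COOCH3: carbonyl C bonded to C and –OCH3 → ester.
  C6H4OH: –OH attached directly to an aromatic ring → phenol (not alcohol); the ring itself is an arene.
Distinct types present: alcohol, alkene, alkyl halide, arene, carboxylic acid, ester, ether, phenol.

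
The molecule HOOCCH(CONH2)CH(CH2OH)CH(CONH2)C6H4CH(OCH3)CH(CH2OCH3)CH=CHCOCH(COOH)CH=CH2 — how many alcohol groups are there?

–COOH: carbonyl C bonded to –OH and C → carboxylic acid (the –OH is not a separate alcohol).
pendant –CONH2: carbonyl C bonded to C and N → amide.
pendant –CH2OH on an sp³ backbone C → alcohol.
pendant –CONH2: carbonyl C bonded to C and N → amide.
para-disubstituted benzene ring → arene.
pendant –OCH3: C–O–C with sp³ C, no adjacent C=O → ether.
pendant –CH2OCH3: C–O–C linkage → ether.
C=C double bond → alkene.
–C(=O)– with carbon on both sides → ketone.
pendant –COOH: carbonyl C bonded to C and –OH → carboxylic acid.
C=C double bond → alkene.
Alcohol appears at: CH(CH2OH) → 1.

1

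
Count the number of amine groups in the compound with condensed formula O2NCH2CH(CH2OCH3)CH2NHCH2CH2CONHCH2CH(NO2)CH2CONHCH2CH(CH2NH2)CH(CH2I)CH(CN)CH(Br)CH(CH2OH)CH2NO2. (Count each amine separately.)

2

–NO2 on carbon → nitro group.
pendant –CH2OCH3: C–O–C linkage → ether.
C–N–C with sp³ carbons and no adjacent C=O → amine (secondary).
–C(=O)–N– linkage → amide (the N is not an amine).
–NO2 on an sp³ carbon → nitro (the N=O is not a carbonyl).
–C(=O)–N– linkage → amide (the N is not an amine).
pendant –CH2NH2: N on sp³ C, no adjacent C=O → amine.
pendant –CH2X: halogen on sp³ carbon → alkyl halide.
pendant –C≡N: nitrile.
halogen on an sp³ carbon → alkyl halide.
pendant –CH2OH on an sp³ backbone C → alcohol.
–NO2 on carbon → nitro group.
Amine appears at: CH2NHCH2, CH(CH2NH2) → 2.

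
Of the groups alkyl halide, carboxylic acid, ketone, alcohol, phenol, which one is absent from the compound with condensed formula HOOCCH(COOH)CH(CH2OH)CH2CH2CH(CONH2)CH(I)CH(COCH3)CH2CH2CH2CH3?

carboxylic acid: present (HOOC — –COOH: carbonyl C bonded to –OH and C → carboxylic acid (the –OH is not a separate alcohol)).
ketone: present (CH(COCH3) — pendant –COCH3: carbonyl C bonded to two carbons → ketone).
alcohol: present (CH(CH2OH) — pendant –CH2OH on an sp³ backbone C → alcohol).
alkyl halide: present (CH(I) — halogen on an sp³ carbon → alkyl halide).
phenol: absent. In CH(CH2OH), the –OH is on an sp³ carbon, not on an aromatic ring, so it is an alcohol.

phenol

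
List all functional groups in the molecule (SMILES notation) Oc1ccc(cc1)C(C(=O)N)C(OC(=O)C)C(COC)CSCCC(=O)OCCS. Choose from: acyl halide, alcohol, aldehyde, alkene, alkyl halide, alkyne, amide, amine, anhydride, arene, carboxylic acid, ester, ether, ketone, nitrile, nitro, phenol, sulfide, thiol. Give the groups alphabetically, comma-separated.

amide, arene, ester, ether, phenol, sulfide, thiol

Reading the structure from left to right:
  HOC6H4: –OH attached directly to an aromatic ring → phenol (not alcohol); the ring itself is an arene.
  CH(CONH2): pendant –CONH2: carbonyl C bonded to C and N → amide.
  CH(OCOCH3): pendant –OC(=O)CH3: an acyloxy group → ester.
  CH(CH2OCH3): pendant –CH2OCH3: C–O–C linkage → ether.
  CH2SCH2: C–S–C linkage → sulfide (thioether).
  CH2COOCH2: –C(=O)–O–C with C on the carbonyl side → ester.
  CH2SH: –SH on an sp³ carbon → thiol.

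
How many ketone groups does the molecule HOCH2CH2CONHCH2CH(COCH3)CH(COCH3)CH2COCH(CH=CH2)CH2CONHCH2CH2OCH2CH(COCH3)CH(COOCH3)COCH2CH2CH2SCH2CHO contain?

5

Taking each segment in turn:
  HOCH2: HO– on an sp³ carbon → alcohol.
  CH2CONHCH2: –C(=O)–N– linkage → amide (the N is not an amine).
  CH(COCH3): pendant –COCH3: carbonyl C bonded to two carbons → ketone.
  CH(COCH3): pendant –COCH3: carbonyl C bonded to two carbons → ketone.
  CO: –C(=O)– with carbon on both sides → ketone.
  CH(CH=CH2): pendant –CH=CH2: C=C double bond → alkene.
  CH2CONHCH2: –C(=O)–N– linkage → amide (the N is not an amine).
  CH2OCH2: C–O–C with sp³ carbons on both sides and no adjacent C=O → ether.
  CH(COCH3): pendant –COCH3: carbonyl C bonded to two carbons → ketone.
  CH(COOCH3): pendant –COOCH3: carbonyl C bonded to C and –OCH3 → ester.
  CO: –C(=O)– with carbon on both sides → ketone.
  CH2SCH2: C–S–C linkage → sulfide (thioether).
  CHO: terminal –CHO: carbonyl C bonded to H and C → aldehyde.
Ketone appears at: CH(COCH3), CH(COCH3), CO, CH(COCH3), CO → 5.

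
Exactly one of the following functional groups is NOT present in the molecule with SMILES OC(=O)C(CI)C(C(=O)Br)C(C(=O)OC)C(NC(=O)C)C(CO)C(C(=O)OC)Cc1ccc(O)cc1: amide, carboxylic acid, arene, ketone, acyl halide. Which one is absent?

ketone

acyl halide: present (CH(COBr) — pendant –C(=O)X: carbonyl C bonded to C and halogen → acyl halide).
carboxylic acid: present (HOOC — –COOH: carbonyl C bonded to –OH and C → carboxylic acid (the –OH is not a separate alcohol)).
arene: present (C6H4OH — –OH attached directly to an aromatic ring → phenol (not alcohol); the ring itself is an arene).
amide: present (CH(NHCOCH3) — pendant –NHC(=O)CH3: N bonded to a carbonyl → amide (not amine)).
ketone: absent. In CH(COOCH3), the C=O is bonded to an –O–C group, which defines an ester, not a ketone. In CH(NHCOCH3), the C=O is bonded to nitrogen, which defines an amide, not a ketone. In HOOC, the C=O bears an –OH, making it a carboxylic acid rather than a ketone. In CH(COBr), the C=O is bonded to a halogen, which defines an acyl halide, not a ketone.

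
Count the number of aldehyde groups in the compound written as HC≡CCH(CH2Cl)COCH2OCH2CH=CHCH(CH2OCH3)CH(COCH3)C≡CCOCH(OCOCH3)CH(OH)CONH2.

C≡C triple bond → alkyne.
pendant –CH2X: halogen on sp³ carbon → alkyl halide.
–C(=O)– with carbon on both sides → ketone.
C–O–C with sp³ carbons on both sides and no adjacent C=O → ether.
C=C double bond → alkene.
pendant –CH2OCH3: C–O–C linkage → ether.
pendant –COCH3: carbonyl C bonded to two carbons → ketone.
C≡C triple bond → alkyne.
–C(=O)– with carbon on both sides → ketone.
pendant –OC(=O)CH3: an acyloxy group → ester.
–OH on an sp³ carbon → alcohol (secondary).
–C(=O)NH2: carbonyl C bonded to C and to N → amide (the N is not a separate amine).
No segment is a aldehyde: CO is ketone, not aldehyde; CH(COCH3) is ketone, not aldehyde; CO is ketone, not aldehyde. → 0.

0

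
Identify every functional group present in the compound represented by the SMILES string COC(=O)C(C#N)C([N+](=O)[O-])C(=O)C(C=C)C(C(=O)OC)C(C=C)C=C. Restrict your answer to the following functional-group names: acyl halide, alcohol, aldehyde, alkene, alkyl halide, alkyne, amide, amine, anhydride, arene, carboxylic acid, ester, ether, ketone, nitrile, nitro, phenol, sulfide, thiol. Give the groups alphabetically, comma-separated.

Working along the chain:
  CH3OOC: CH3O–C(=O)–: carbonyl C bonded to C and to –OCH3 → ester (not ketone + ether).
  CH(CN): pendant –C≡N: nitrile.
  CH(NO2): –NO2 on an sp³ carbon → nitro (the N=O is not a carbonyl).
  CO: –C(=O)– with carbon on both sides → ketone.
  CH(CH=CH2): pendant –CH=CH2: C=C double bond → alkene.
  CH(COOCH3): pendant –COOCH3: carbonyl C bonded to C and –OCH3 → ester.
  CH(CH=CH2): pendant –CH=CH2: C=C double bond → alkene.
  CH=CH2: C=C double bond → alkene.

alkene, ester, ketone, nitrile, nitro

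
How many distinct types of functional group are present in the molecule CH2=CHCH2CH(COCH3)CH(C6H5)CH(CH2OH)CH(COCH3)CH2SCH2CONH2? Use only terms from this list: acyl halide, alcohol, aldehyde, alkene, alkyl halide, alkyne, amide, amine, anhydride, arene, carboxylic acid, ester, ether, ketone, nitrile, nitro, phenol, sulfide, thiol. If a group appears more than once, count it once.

Taking each segment in turn:
  CH2=CH: C=C double bond → alkene.
  CH(COCH3): pendant –COCH3: carbonyl C bonded to two carbons → ketone.
  CH(C6H5): pendant –C6H5: benzene ring → arene.
  CH(CH2OH): pendant –CH2OH on an sp³ backbone C → alcohol.
  CH(COCH3): pendant –COCH3: carbonyl C bonded to two carbons → ketone.
  CH2SCH2: C–S–C linkage → sulfide (thioether).
  CONH2: –C(=O)NH2: carbonyl C bonded to C and to N → amide (the N is not a separate amine).
Distinct types present: alcohol, alkene, amide, arene, ketone, sulfide.

6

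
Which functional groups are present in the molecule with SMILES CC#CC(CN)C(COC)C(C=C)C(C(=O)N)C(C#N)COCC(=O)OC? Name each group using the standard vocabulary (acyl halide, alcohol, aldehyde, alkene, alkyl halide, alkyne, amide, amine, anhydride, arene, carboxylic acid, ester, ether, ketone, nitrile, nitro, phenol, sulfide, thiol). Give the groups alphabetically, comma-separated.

C≡C triple bond → alkyne.
pendant –CH2NH2: N on sp³ C, no adjacent C=O → amine.
pendant –CH2OCH3: C–O–C linkage → ether.
pendant –CH=CH2: C=C double bond → alkene.
pendant –CONH2: carbonyl C bonded to C and N → amide.
pendant –C≡N: nitrile.
C–O–C with sp³ carbons on both sides and no adjacent C=O → ether.
–C(=O)OCH3: carbonyl C bonded to C and to –OCH3 → ester (not ketone + ether).

alkene, alkyne, amide, amine, ester, ether, nitrile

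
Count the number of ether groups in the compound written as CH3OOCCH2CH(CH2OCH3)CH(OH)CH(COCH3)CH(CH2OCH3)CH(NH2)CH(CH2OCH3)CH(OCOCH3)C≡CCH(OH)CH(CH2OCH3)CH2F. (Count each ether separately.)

4

CH3O–C(=O)–: carbonyl C bonded to C and to –OCH3 → ester (not ketone + ether).
pendant –CH2OCH3: C–O–C linkage → ether.
–OH on an sp³ carbon → alcohol (secondary).
pendant –COCH3: carbonyl C bonded to two carbons → ketone.
pendant –CH2OCH3: C–O–C linkage → ether.
–NH2 on an sp³ carbon with no adjacent C=O → amine.
pendant –CH2OCH3: C–O–C linkage → ether.
pendant –OC(=O)CH3: an acyloxy group → ester.
C≡C triple bond → alkyne.
–OH on an sp³ carbon → alcohol (secondary).
pendant –CH2OCH3: C–O–C linkage → ether.
halogen on an sp³ carbon → alkyl halide.
Ether appears at: CH(CH2OCH3), CH(CH2OCH3), CH(CH2OCH3), CH(CH2OCH3) → 4.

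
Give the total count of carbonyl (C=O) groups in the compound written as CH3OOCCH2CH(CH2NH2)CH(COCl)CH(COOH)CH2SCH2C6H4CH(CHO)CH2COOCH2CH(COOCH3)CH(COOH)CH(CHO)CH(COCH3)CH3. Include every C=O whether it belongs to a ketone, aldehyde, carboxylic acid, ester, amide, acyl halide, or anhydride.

CH3OOC: ester, 1 C=O (running total 1).
CH(COCl): acyl halide, 1 C=O (running total 2).
CH(COOH): carboxylic acid, 1 C=O (running total 3).
CH(CHO): aldehyde, 1 C=O (running total 4).
CH2COOCH2: ester, 1 C=O (running total 5).
CH(COOCH3): ester, 1 C=O (running total 6).
CH(COOH): carboxylic acid, 1 C=O (running total 7).
CH(CHO): aldehyde, 1 C=O (running total 8).
CH(COCH3): ketone, 1 C=O (running total 9).

9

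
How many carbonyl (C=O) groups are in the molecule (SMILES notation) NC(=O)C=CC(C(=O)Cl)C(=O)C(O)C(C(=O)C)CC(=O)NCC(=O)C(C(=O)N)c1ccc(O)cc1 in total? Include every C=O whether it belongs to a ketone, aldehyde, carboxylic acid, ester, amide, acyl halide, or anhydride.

7

H2NCO: amide, 1 C=O (running total 1).
CH(COCl): acyl halide, 1 C=O (running total 2).
CO: ketone, 1 C=O (running total 3).
CH(COCH3): ketone, 1 C=O (running total 4).
CH2CONHCH2: amide, 1 C=O (running total 5).
CO: ketone, 1 C=O (running total 6).
CH(CONH2): amide, 1 C=O (running total 7).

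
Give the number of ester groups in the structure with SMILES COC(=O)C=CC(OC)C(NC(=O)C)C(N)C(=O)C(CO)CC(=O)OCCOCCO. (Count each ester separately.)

2

Taking each segment in turn:
  CH3OOC: CH3O–C(=O)–: carbonyl C bonded to C and to –OCH3 → ester (not ketone + ether).
  CH=CH: C=C double bond → alkene.
  CH(OCH3): pendant –OCH3: C–O–C with sp³ C, no adjacent C=O → ether.
  CH(NHCOCH3): pendant –NHC(=O)CH3: N bonded to a carbonyl → amide (not amine).
  CH(NH2): –NH2 on an sp³ carbon with no adjacent C=O → amine.
  CO: –C(=O)– with carbon on both sides → ketone.
  CH(CH2OH): pendant –CH2OH on an sp³ backbone C → alcohol.
  CH2COOCH2: –C(=O)–O–C with C on the carbonyl side → ester.
  CH2OCH2: C–O–C with sp³ carbons on both sides and no adjacent C=O → ether.
  CH2OH: –OH on an sp³ carbon → alcohol.
Ester appears at: CH3OOC, CH2COOCH2 → 2.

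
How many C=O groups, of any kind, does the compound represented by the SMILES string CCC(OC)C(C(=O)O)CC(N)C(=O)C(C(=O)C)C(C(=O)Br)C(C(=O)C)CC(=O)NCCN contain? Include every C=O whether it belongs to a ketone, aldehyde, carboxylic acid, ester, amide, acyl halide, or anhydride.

6

CH(COOH): carboxylic acid, 1 C=O (running total 1).
CO: ketone, 1 C=O (running total 2).
CH(COCH3): ketone, 1 C=O (running total 3).
CH(COBr): acyl halide, 1 C=O (running total 4).
CH(COCH3): ketone, 1 C=O (running total 5).
CH2CONHCH2: amide, 1 C=O (running total 6).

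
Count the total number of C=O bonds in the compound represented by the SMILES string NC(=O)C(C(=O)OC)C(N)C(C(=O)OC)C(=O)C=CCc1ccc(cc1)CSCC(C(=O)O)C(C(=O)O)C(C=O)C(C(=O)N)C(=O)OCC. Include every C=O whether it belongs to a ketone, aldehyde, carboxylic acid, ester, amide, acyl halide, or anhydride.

H2NCO: amide, 1 C=O (running total 1).
CH(COOCH3): ester, 1 C=O (running total 2).
CH(COOCH3): ester, 1 C=O (running total 3).
CO: ketone, 1 C=O (running total 4).
CH(COOH): carboxylic acid, 1 C=O (running total 5).
CH(COOH): carboxylic acid, 1 C=O (running total 6).
CH(CHO): aldehyde, 1 C=O (running total 7).
CH(CONH2): amide, 1 C=O (running total 8).
COOCH2CH3: ester, 1 C=O (running total 9).

9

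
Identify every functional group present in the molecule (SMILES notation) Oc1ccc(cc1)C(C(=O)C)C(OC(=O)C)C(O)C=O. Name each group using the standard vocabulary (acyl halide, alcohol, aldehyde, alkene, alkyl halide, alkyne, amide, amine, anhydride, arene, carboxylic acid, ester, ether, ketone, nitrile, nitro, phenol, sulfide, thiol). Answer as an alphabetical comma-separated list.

Taking each segment in turn:
  HOC6H4: –OH attached directly to an aromatic ring → phenol (not alcohol); the ring itself is an arene.
  CH(COCH3): pendant –COCH3: carbonyl C bonded to two carbons → ketone.
  CH(OCOCH3): pendant –OC(=O)CH3: an acyloxy group → ester.
  CH(OH): –OH on an sp³ carbon → alcohol (secondary).
  CHO: terminal –CHO: carbonyl C bonded to H and C → aldehyde.

alcohol, aldehyde, arene, ester, ketone, phenol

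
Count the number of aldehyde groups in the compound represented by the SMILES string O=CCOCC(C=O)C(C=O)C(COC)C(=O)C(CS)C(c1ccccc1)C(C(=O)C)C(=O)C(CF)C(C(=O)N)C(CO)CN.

3

Taking each segment in turn:
  OHC: terminal –CHO: carbonyl C bonded to H and C → aldehyde.
  CH2OCH2: C–O–C with sp³ carbons on both sides and no adjacent C=O → ether.
  CH(CHO): pendant –CHO: carbonyl C bonded to C and H → aldehyde.
  CH(CHO): pendant –CHO: carbonyl C bonded to C and H → aldehyde.
  CH(CH2OCH3): pendant –CH2OCH3: C–O–C linkage → ether.
  CO: –C(=O)– with carbon on both sides → ketone.
  CH(CH2SH): pendant –CH2SH → thiol.
  CH(C6H5): pendant –C6H5: benzene ring → arene.
  CH(COCH3): pendant –COCH3: carbonyl C bonded to two carbons → ketone.
  CO: –C(=O)– with carbon on both sides → ketone.
  CH(CH2F): pendant –CH2X: halogen on sp³ carbon → alkyl halide.
  CH(CONH2): pendant –CONH2: carbonyl C bonded to C and N → amide.
  CH(CH2OH): pendant –CH2OH on an sp³ backbone C → alcohol.
  CH2NH2: –NH2 on an sp³ carbon with no adjacent C=O → amine.
Aldehyde appears at: OHC, CH(CHO), CH(CHO) → 3.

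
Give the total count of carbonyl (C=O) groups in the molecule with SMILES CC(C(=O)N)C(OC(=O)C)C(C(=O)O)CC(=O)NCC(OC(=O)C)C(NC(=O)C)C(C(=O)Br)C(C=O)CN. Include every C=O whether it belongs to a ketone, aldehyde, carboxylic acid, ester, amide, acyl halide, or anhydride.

CH(CONH2): amide, 1 C=O (running total 1).
CH(OCOCH3): ester, 1 C=O (running total 2).
CH(COOH): carboxylic acid, 1 C=O (running total 3).
CH2CONHCH2: amide, 1 C=O (running total 4).
CH(OCOCH3): ester, 1 C=O (running total 5).
CH(NHCOCH3): amide, 1 C=O (running total 6).
CH(COBr): acyl halide, 1 C=O (running total 7).
CH(CHO): aldehyde, 1 C=O (running total 8).

8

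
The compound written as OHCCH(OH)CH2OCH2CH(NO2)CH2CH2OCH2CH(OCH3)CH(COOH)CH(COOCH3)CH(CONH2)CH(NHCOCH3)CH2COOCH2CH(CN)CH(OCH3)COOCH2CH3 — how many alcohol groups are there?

1

Working along the chain:
  OHC: terminal –CHO: carbonyl C bonded to H and C → aldehyde.
  CH(OH): –OH on an sp³ carbon → alcohol (secondary).
  CH2OCH2: C–O–C with sp³ carbons on both sides and no adjacent C=O → ether.
  CH(NO2): –NO2 on an sp³ carbon → nitro (the N=O is not a carbonyl).
  CH2OCH2: C–O–C with sp³ carbons on both sides and no adjacent C=O → ether.
  CH(OCH3): pendant –OCH3: C–O–C with sp³ C, no adjacent C=O → ether.
  CH(COOH): pendant –COOH: carbonyl C bonded to C and –OH → carboxylic acid.
  CH(COOCH3): pendant –COOCH3: carbonyl C bonded to C and –OCH3 → ester.
  CH(CONH2): pendant –CONH2: carbonyl C bonded to C and N → amide.
  CH(NHCOCH3): pendant –NHC(=O)CH3: N bonded to a carbonyl → amide (not amine).
  CH2COOCH2: –C(=O)–O–C with C on the carbonyl side → ester.
  CH(CN): pendant –C≡N: nitrile.
  CH(OCH3): pendant –OCH3: C–O–C with sp³ C, no adjacent C=O → ether.
  COOCH2CH3: –C(=O)OCH2CH3: carbonyl C bonded to C and to –OEt → ester.
Alcohol appears at: CH(OH) → 1.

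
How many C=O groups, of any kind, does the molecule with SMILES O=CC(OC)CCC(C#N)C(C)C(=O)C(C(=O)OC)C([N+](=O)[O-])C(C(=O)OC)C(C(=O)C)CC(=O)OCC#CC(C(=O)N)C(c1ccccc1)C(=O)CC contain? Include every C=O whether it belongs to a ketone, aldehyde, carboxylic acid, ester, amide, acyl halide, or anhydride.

OHC: aldehyde, 1 C=O (running total 1).
CO: ketone, 1 C=O (running total 2).
CH(COOCH3): ester, 1 C=O (running total 3).
CH(COOCH3): ester, 1 C=O (running total 4).
CH(COCH3): ketone, 1 C=O (running total 5).
CH2COOCH2: ester, 1 C=O (running total 6).
CH(CONH2): amide, 1 C=O (running total 7).
CO: ketone, 1 C=O (running total 8).

8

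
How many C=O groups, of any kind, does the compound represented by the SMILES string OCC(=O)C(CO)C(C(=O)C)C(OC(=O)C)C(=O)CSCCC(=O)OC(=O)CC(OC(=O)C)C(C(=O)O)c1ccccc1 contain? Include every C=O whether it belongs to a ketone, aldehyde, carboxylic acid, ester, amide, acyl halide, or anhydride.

CO: ketone, 1 C=O (running total 1).
CH(COCH3): ketone, 1 C=O (running total 2).
CH(OCOCH3): ester, 1 C=O (running total 3).
CO: ketone, 1 C=O (running total 4).
CH2CO-O-COCH2: anhydride, 2 C=O (running total 6).
CH(OCOCH3): ester, 1 C=O (running total 7).
CH(COOH): carboxylic acid, 1 C=O (running total 8).

8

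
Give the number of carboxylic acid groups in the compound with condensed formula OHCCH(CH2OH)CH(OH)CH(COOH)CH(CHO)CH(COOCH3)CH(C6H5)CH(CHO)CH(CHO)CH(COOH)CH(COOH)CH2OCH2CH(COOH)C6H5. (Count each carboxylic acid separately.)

Reading the structure from left to right:
  OHC: terminal –CHO: carbonyl C bonded to H and C → aldehyde.
  CH(CH2OH): pendant –CH2OH on an sp³ backbone C → alcohol.
  CH(OH): –OH on an sp³ carbon → alcohol (secondary).
  CH(COOH): pendant –COOH: carbonyl C bonded to C and –OH → carboxylic acid.
  CH(CHO): pendant –CHO: carbonyl C bonded to C and H → aldehyde.
  CH(COOCH3): pendant –COOCH3: carbonyl C bonded to C and –OCH3 → ester.
  CH(C6H5): pendant –C6H5: benzene ring → arene.
  CH(CHO): pendant –CHO: carbonyl C bonded to C and H → aldehyde.
  CH(CHO): pendant –CHO: carbonyl C bonded to C and H → aldehyde.
  CH(COOH): pendant –COOH: carbonyl C bonded to C and –OH → carboxylic acid.
  CH(COOH): pendant –COOH: carbonyl C bonded to C and –OH → carboxylic acid.
  CH2OCH2: C–O–C with sp³ carbons on both sides and no adjacent C=O → ether.
  CH(COOH): pendant –COOH: carbonyl C bonded to C and –OH → carboxylic acid.
  C6H5: –C6H5 phenyl ring → arene.
Carboxylic acid appears at: CH(COOH), CH(COOH), CH(COOH), CH(COOH) → 4.

4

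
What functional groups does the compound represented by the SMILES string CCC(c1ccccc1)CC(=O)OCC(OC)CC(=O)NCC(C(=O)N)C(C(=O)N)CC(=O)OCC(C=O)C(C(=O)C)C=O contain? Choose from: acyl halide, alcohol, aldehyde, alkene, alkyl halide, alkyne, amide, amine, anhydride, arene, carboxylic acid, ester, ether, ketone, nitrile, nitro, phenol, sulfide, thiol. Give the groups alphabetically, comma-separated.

Working along the chain:
  CH(C6H5): pendant –C6H5: benzene ring → arene.
  CH2COOCH2: –C(=O)–O–C with C on the carbonyl side → ester.
  CH(OCH3): pendant –OCH3: C–O–C with sp³ C, no adjacent C=O → ether.
  CH2CONHCH2: –C(=O)–N– linkage → amide (the N is not an amine).
  CH(CONH2): pendant –CONH2: carbonyl C bonded to C and N → amide.
  CH(CONH2): pendant –CONH2: carbonyl C bonded to C and N → amide.
  CH2COOCH2: –C(=O)–O–C with C on the carbonyl side → ester.
  CH(CHO): pendant –CHO: carbonyl C bonded to C and H → aldehyde.
  CH(COCH3): pendant –COCH3: carbonyl C bonded to two carbons → ketone.
  CHO: terminal –CHO: carbonyl C bonded to H and C → aldehyde.

aldehyde, amide, arene, ester, ether, ketone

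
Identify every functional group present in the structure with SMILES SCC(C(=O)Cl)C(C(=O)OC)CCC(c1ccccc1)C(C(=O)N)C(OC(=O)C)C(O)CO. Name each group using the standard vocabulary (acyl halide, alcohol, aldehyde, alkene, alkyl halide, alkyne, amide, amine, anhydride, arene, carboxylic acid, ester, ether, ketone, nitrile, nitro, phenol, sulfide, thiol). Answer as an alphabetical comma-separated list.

acyl halide, alcohol, amide, arene, ester, thiol

Taking each segment in turn:
  HSCH2: –SH on an sp³ carbon → thiol.
  CH(COCl): pendant –C(=O)X: carbonyl C bonded to C and halogen → acyl halide.
  CH(COOCH3): pendant –COOCH3: carbonyl C bonded to C and –OCH3 → ester.
  CH(C6H5): pendant –C6H5: benzene ring → arene.
  CH(CONH2): pendant –CONH2: carbonyl C bonded to C and N → amide.
  CH(OCOCH3): pendant –OC(=O)CH3: an acyloxy group → ester.
  CH(OH): –OH on an sp³ carbon → alcohol (secondary).
  CH2OH: –OH on an sp³ carbon → alcohol.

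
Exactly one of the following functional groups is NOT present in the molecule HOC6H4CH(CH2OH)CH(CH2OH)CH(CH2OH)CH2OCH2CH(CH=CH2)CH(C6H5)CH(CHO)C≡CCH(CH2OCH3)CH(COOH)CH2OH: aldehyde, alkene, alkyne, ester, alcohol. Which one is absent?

ester

aldehyde: present (CH(CHO) — pendant –CHO: carbonyl C bonded to C and H → aldehyde).
alkyne: present (C≡C — C≡C triple bond → alkyne).
alkene: present (CH(CH=CH2) — pendant –CH=CH2: C=C double bond → alkene).
alcohol: present (CH(CH2OH) — pendant –CH2OH on an sp³ backbone C → alcohol).
ester: no segment matches this pattern.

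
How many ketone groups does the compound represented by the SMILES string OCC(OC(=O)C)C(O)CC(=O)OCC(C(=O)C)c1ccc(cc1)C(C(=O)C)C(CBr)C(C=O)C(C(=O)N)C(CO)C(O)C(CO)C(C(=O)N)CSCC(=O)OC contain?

Taking each segment in turn:
  HOCH2: HO– on an sp³ carbon → alcohol.
  CH(OCOCH3): pendant –OC(=O)CH3: an acyloxy group → ester.
  CH(OH): –OH on an sp³ carbon → alcohol (secondary).
  CH2COOCH2: –C(=O)–O–C with C on the carbonyl side → ester.
  CH(COCH3): pendant –COCH3: carbonyl C bonded to two carbons → ketone.
  C6H4: para-disubstituted benzene ring → arene.
  CH(COCH3): pendant –COCH3: carbonyl C bonded to two carbons → ketone.
  CH(CH2Br): pendant –CH2X: halogen on sp³ carbon → alkyl halide.
  CH(CHO): pendant –CHO: carbonyl C bonded to C and H → aldehyde.
  CH(CONH2): pendant –CONH2: carbonyl C bonded to C and N → amide.
  CH(CH2OH): pendant –CH2OH on an sp³ backbone C → alcohol.
  CH(OH): –OH on an sp³ carbon → alcohol (secondary).
  CH(CH2OH): pendant –CH2OH on an sp³ backbone C → alcohol.
  CH(CONH2): pendant –CONH2: carbonyl C bonded to C and N → amide.
  CH2SCH2: C–S–C linkage → sulfide (thioether).
  COOCH3: –C(=O)OCH3: carbonyl C bonded to C and to –OCH3 → ester (not ketone + ether).
Ketone appears at: CH(COCH3), CH(COCH3) → 2.

2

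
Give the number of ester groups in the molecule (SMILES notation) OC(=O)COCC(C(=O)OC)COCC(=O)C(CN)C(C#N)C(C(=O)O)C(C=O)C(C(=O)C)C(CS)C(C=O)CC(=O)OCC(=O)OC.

Working along the chain:
  HOOC: –COOH: carbonyl C bonded to –OH and C → carboxylic acid (the –OH is not a separate alcohol).
  CH2OCH2: C–O–C with sp³ carbons on both sides and no adjacent C=O → ether.
  CH(COOCH3): pendant –COOCH3: carbonyl C bonded to C and –OCH3 → ester.
  CH2OCH2: C–O–C with sp³ carbons on both sides and no adjacent C=O → ether.
  CO: –C(=O)– with carbon on both sides → ketone.
  CH(CH2NH2): pendant –CH2NH2: N on sp³ C, no adjacent C=O → amine.
  CH(CN): pendant –C≡N: nitrile.
  CH(COOH): pendant –COOH: carbonyl C bonded to C and –OH → carboxylic acid.
  CH(CHO): pendant –CHO: carbonyl C bonded to C and H → aldehyde.
  CH(COCH3): pendant –COCH3: carbonyl C bonded to two carbons → ketone.
  CH(CH2SH): pendant –CH2SH → thiol.
  CH(CHO): pendant –CHO: carbonyl C bonded to C and H → aldehyde.
  CH2COOCH2: –C(=O)–O–C with C on the carbonyl side → ester.
  COOCH3: –C(=O)OCH3: carbonyl C bonded to C and to –OCH3 → ester (not ketone + ether).
Ester appears at: CH(COOCH3), CH2COOCH2, COOCH3 → 3.

3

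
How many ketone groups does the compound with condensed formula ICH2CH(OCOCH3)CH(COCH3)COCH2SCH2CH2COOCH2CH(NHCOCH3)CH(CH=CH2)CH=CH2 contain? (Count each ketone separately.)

Working along the chain:
  ICH2: halogen on an sp³ carbon → alkyl halide.
  CH(OCOCH3): pendant –OC(=O)CH3: an acyloxy group → ester.
  CH(COCH3): pendant –COCH3: carbonyl C bonded to two carbons → ketone.
  CO: –C(=O)– with carbon on both sides → ketone.
  CH2SCH2: C–S–C linkage → sulfide (thioether).
  CH2COOCH2: –C(=O)–O–C with C on the carbonyl side → ester.
  CH(NHCOCH3): pendant –NHC(=O)CH3: N bonded to a carbonyl → amide (not amine).
  CH(CH=CH2): pendant –CH=CH2: C=C double bond → alkene.
  CH=CH2: C=C double bond → alkene.
Ketone appears at: CH(COCH3), CO → 2.

2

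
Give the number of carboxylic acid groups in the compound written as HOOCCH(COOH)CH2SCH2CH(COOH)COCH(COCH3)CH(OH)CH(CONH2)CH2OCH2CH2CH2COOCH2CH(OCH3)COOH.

4

Taking each segment in turn:
  HOOC: –COOH: carbonyl C bonded to –OH and C → carboxylic acid (the –OH is not a separate alcohol).
  CH(COOH): pendant –COOH: carbonyl C bonded to C and –OH → carboxylic acid.
  CH2SCH2: C–S–C linkage → sulfide (thioether).
  CH(COOH): pendant –COOH: carbonyl C bonded to C and –OH → carboxylic acid.
  CO: –C(=O)– with carbon on both sides → ketone.
  CH(COCH3): pendant –COCH3: carbonyl C bonded to two carbons → ketone.
  CH(OH): –OH on an sp³ carbon → alcohol (secondary).
  CH(CONH2): pendant –CONH2: carbonyl C bonded to C and N → amide.
  CH2OCH2: C–O–C with sp³ carbons on both sides and no adjacent C=O → ether.
  CH2COOCH2: –C(=O)–O–C with C on the carbonyl side → ester.
  CH(OCH3): pendant –OCH3: C–O–C with sp³ C, no adjacent C=O → ether.
  COOH: –COOH: carbonyl C bonded to –OH and C → carboxylic acid (the –OH is not a separate alcohol).
Carboxylic acid appears at: HOOC, CH(COOH), CH(COOH), COOH → 4.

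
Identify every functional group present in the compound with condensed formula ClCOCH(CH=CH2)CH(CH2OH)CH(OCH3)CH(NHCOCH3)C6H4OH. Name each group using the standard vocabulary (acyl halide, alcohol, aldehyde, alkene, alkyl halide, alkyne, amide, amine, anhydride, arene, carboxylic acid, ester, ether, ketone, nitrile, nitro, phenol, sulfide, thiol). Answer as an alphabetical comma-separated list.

Working along the chain:
  ClCO: –C(=O)Cl: carbonyl C bonded to C and to a halogen → acyl halide (not alkyl halide).
  CH(CH=CH2): pendant –CH=CH2: C=C double bond → alkene.
  CH(CH2OH): pendant –CH2OH on an sp³ backbone C → alcohol.
  CH(OCH3): pendant –OCH3: C–O–C with sp³ C, no adjacent C=O → ether.
  CH(NHCOCH3): pendant –NHC(=O)CH3: N bonded to a carbonyl → amide (not amine).
  C6H4OH: –OH attached directly to an aromatic ring → phenol (not alcohol); the ring itself is an arene.

acyl halide, alcohol, alkene, amide, arene, ether, phenol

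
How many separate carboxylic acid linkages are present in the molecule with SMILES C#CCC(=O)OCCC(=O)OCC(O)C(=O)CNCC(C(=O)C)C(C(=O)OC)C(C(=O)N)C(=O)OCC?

Reading the structure from left to right:
  HC≡C: C≡C triple bond → alkyne.
  CH2COOCH2: –C(=O)–O–C with C on the carbonyl side → ester.
  CH2COOCH2: –C(=O)–O–C with C on the carbonyl side → ester.
  CH(OH): –OH on an sp³ carbon → alcohol (secondary).
  CO: –C(=O)– with carbon on both sides → ketone.
  CH2NHCH2: C–N–C with sp³ carbons and no adjacent C=O → amine (secondary).
  CH(COCH3): pendant –COCH3: carbonyl C bonded to two carbons → ketone.
  CH(COOCH3): pendant –COOCH3: carbonyl C bonded to C and –OCH3 → ester.
  CH(CONH2): pendant –CONH2: carbonyl C bonded to C and N → amide.
  COOCH2CH3: –C(=O)OCH2CH3: carbonyl C bonded to C and to –OEt → ester.
No segment is a carboxylic acid: CH2COOCH2 is ester, not carboxylic acid; CH2COOCH2 is ester, not carboxylic acid; CH(OH) is alcohol, not carboxylic acid. → 0.

0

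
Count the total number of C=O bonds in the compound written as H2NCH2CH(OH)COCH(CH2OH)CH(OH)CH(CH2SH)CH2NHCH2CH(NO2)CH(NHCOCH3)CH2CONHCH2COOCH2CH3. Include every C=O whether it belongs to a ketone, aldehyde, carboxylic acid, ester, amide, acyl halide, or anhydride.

4

CO: ketone, 1 C=O (running total 1).
CH(NHCOCH3): amide, 1 C=O (running total 2).
CH2CONHCH2: amide, 1 C=O (running total 3).
COOCH2CH3: ester, 1 C=O (running total 4).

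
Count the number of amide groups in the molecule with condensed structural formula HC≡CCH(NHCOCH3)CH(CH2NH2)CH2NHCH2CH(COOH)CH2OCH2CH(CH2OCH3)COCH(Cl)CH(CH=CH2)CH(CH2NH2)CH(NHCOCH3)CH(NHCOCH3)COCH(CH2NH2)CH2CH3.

Reading the structure from left to right:
  HC≡C: C≡C triple bond → alkyne.
  CH(NHCOCH3): pendant –NHC(=O)CH3: N bonded to a carbonyl → amide (not amine).
  CH(CH2NH2): pendant –CH2NH2: N on sp³ C, no adjacent C=O → amine.
  CH2NHCH2: C–N–C with sp³ carbons and no adjacent C=O → amine (secondary).
  CH(COOH): pendant –COOH: carbonyl C bonded to C and –OH → carboxylic acid.
  CH2OCH2: C–O–C with sp³ carbons on both sides and no adjacent C=O → ether.
  CH(CH2OCH3): pendant –CH2OCH3: C–O–C linkage → ether.
  CO: –C(=O)– with carbon on both sides → ketone.
  CH(Cl): halogen on an sp³ carbon → alkyl halide.
  CH(CH=CH2): pendant –CH=CH2: C=C double bond → alkene.
  CH(CH2NH2): pendant –CH2NH2: N on sp³ C, no adjacent C=O → amine.
  CH(NHCOCH3): pendant –NHC(=O)CH3: N bonded to a carbonyl → amide (not amine).
  CH(NHCOCH3): pendant –NHC(=O)CH3: N bonded to a carbonyl → amide (not amine).
  CO: –C(=O)– with carbon on both sides → ketone.
  CH(CH2NH2): pendant –CH2NH2: N on sp³ C, no adjacent C=O → amine.
Amide appears at: CH(NHCOCH3), CH(NHCOCH3), CH(NHCOCH3) → 3.

3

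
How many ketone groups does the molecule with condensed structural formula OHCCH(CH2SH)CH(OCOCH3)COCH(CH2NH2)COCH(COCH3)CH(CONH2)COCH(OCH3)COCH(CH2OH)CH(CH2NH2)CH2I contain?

5

terminal –CHO: carbonyl C bonded to H and C → aldehyde.
pendant –CH2SH → thiol.
pendant –OC(=O)CH3: an acyloxy group → ester.
–C(=O)– with carbon on both sides → ketone.
pendant –CH2NH2: N on sp³ C, no adjacent C=O → amine.
–C(=O)– with carbon on both sides → ketone.
pendant –COCH3: carbonyl C bonded to two carbons → ketone.
pendant –CONH2: carbonyl C bonded to C and N → amide.
–C(=O)– with carbon on both sides → ketone.
pendant –OCH3: C–O–C with sp³ C, no adjacent C=O → ether.
–C(=O)– with carbon on both sides → ketone.
pendant –CH2OH on an sp³ backbone C → alcohol.
pendant –CH2NH2: N on sp³ C, no adjacent C=O → amine.
halogen on an sp³ carbon → alkyl halide.
Ketone appears at: CO, CO, CH(COCH3), CO, CO → 5.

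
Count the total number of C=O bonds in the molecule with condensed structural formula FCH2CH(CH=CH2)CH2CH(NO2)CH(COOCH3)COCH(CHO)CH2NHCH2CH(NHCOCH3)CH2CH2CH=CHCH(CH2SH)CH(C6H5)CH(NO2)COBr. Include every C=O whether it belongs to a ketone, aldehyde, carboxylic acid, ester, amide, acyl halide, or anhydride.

CH(COOCH3): ester, 1 C=O (running total 1).
CO: ketone, 1 C=O (running total 2).
CH(CHO): aldehyde, 1 C=O (running total 3).
CH(NHCOCH3): amide, 1 C=O (running total 4).
COBr: acyl halide, 1 C=O (running total 5).

5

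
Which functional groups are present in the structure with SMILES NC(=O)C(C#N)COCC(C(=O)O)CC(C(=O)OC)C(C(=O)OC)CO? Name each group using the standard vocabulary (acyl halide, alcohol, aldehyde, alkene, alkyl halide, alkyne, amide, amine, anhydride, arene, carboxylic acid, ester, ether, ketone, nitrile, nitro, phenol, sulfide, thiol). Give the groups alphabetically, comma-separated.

alcohol, amide, carboxylic acid, ester, ether, nitrile

–C(=O)NH2: carbonyl C bonded to C and to N → amide (the N is not a separate amine).
pendant –C≡N: nitrile.
C–O–C with sp³ carbons on both sides and no adjacent C=O → ether.
pendant –COOH: carbonyl C bonded to C and –OH → carboxylic acid.
pendant –COOCH3: carbonyl C bonded to C and –OCH3 → ester.
pendant –COOCH3: carbonyl C bonded to C and –OCH3 → ester.
–OH on an sp³ carbon → alcohol.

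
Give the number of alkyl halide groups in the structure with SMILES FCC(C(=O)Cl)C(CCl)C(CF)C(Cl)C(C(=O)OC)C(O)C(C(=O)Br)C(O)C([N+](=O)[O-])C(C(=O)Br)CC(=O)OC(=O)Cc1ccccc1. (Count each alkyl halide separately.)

Reading the structure from left to right:
  FCH2: halogen on an sp³ carbon → alkyl halide.
  CH(COCl): pendant –C(=O)X: carbonyl C bonded to C and halogen → acyl halide.
  CH(CH2Cl): pendant –CH2X: halogen on sp³ carbon → alkyl halide.
  CH(CH2F): pendant –CH2X: halogen on sp³ carbon → alkyl halide.
  CH(Cl): halogen on an sp³ carbon → alkyl halide.
  CH(COOCH3): pendant –COOCH3: carbonyl C bonded to C and –OCH3 → ester.
  CH(OH): –OH on an sp³ carbon → alcohol (secondary).
  CH(COBr): pendant –C(=O)X: carbonyl C bonded to C and halogen → acyl halide.
  CH(OH): –OH on an sp³ carbon → alcohol (secondary).
  CH(NO2): –NO2 on an sp³ carbon → nitro (the N=O is not a carbonyl).
  CH(COBr): pendant –C(=O)X: carbonyl C bonded to C and halogen → acyl halide.
  CH2CO-O-COCH2: two acyl groups sharing one oxygen, –C(=O)–O–C(=O)– → anhydride.
  C6H5: –C6H5 phenyl ring → arene.
Alkyl halide appears at: FCH2, CH(CH2Cl), CH(CH2F), CH(Cl) → 4.

4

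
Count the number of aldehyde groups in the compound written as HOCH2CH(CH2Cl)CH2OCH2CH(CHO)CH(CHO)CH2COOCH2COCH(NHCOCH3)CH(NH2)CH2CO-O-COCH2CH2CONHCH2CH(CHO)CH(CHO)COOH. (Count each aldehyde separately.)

Working along the chain:
  HOCH2: HO– on an sp³ carbon → alcohol.
  CH(CH2Cl): pendant –CH2X: halogen on sp³ carbon → alkyl halide.
  CH2OCH2: C–O–C with sp³ carbons on both sides and no adjacent C=O → ether.
  CH(CHO): pendant –CHO: carbonyl C bonded to C and H → aldehyde.
  CH(CHO): pendant –CHO: carbonyl C bonded to C and H → aldehyde.
  CH2COOCH2: –C(=O)–O–C with C on the carbonyl side → ester.
  CO: –C(=O)– with carbon on both sides → ketone.
  CH(NHCOCH3): pendant –NHC(=O)CH3: N bonded to a carbonyl → amide (not amine).
  CH(NH2): –NH2 on an sp³ carbon with no adjacent C=O → amine.
  CH2CO-O-COCH2: two acyl groups sharing one oxygen, –C(=O)–O–C(=O)– → anhydride.
  CH2CONHCH2: –C(=O)–N– linkage → amide (the N is not an amine).
  CH(CHO): pendant –CHO: carbonyl C bonded to C and H → aldehyde.
  CH(CHO): pendant –CHO: carbonyl C bonded to C and H → aldehyde.
  COOH: –COOH: carbonyl C bonded to –OH and C → carboxylic acid (the –OH is not a separate alcohol).
Aldehyde appears at: CH(CHO), CH(CHO), CH(CHO), CH(CHO) → 4.

4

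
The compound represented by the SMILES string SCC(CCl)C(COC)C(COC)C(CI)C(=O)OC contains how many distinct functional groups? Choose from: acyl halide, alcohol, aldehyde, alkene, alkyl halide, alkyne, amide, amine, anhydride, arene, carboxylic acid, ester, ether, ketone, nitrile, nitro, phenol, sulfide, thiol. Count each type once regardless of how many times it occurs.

Reading the structure from left to right:
  HSCH2: –SH on an sp³ carbon → thiol.
  CH(CH2Cl): pendant –CH2X: halogen on sp³ carbon → alkyl halide.
  CH(CH2OCH3): pendant –CH2OCH3: C–O–C linkage → ether.
  CH(CH2OCH3): pendant –CH2OCH3: C–O–C linkage → ether.
  CH(CH2I): pendant –CH2X: halogen on sp³ carbon → alkyl halide.
  COOCH3: –C(=O)OCH3: carbonyl C bonded to C and to –OCH3 → ester (not ketone + ether).
Distinct types present: alkyl halide, ester, ether, thiol.

4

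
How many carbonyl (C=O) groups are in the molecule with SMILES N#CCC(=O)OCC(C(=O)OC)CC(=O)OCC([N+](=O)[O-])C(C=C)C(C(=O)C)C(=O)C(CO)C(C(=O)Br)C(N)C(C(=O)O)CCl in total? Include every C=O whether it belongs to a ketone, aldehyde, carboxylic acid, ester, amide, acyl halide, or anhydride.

CH2COOCH2: ester, 1 C=O (running total 1).
CH(COOCH3): ester, 1 C=O (running total 2).
CH2COOCH2: ester, 1 C=O (running total 3).
CH(COCH3): ketone, 1 C=O (running total 4).
CO: ketone, 1 C=O (running total 5).
CH(COBr): acyl halide, 1 C=O (running total 6).
CH(COOH): carboxylic acid, 1 C=O (running total 7).

7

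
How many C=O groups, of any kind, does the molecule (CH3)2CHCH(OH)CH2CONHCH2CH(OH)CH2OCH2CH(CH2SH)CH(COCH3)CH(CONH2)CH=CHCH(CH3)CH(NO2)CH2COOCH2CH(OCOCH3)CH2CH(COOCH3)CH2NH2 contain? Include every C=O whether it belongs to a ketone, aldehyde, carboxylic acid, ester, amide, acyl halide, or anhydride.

CH2CONHCH2: amide, 1 C=O (running total 1).
CH(COCH3): ketone, 1 C=O (running total 2).
CH(CONH2): amide, 1 C=O (running total 3).
CH2COOCH2: ester, 1 C=O (running total 4).
CH(OCOCH3): ester, 1 C=O (running total 5).
CH(COOCH3): ester, 1 C=O (running total 6).

6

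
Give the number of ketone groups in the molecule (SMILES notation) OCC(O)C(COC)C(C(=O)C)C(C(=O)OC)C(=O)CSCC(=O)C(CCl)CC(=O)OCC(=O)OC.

3

HO– on an sp³ carbon → alcohol.
–OH on an sp³ carbon → alcohol (secondary).
pendant –CH2OCH3: C–O–C linkage → ether.
pendant –COCH3: carbonyl C bonded to two carbons → ketone.
pendant –COOCH3: carbonyl C bonded to C and –OCH3 → ester.
–C(=O)– with carbon on both sides → ketone.
C–S–C linkage → sulfide (thioether).
–C(=O)– with carbon on both sides → ketone.
pendant –CH2X: halogen on sp³ carbon → alkyl halide.
–C(=O)–O–C with C on the carbonyl side → ester.
–C(=O)OCH3: carbonyl C bonded to C and to –OCH3 → ester (not ketone + ether).
Ketone appears at: CH(COCH3), CO, CO → 3.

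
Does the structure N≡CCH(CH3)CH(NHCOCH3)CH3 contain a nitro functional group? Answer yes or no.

Working along the chain:
  N≡C: N≡C–: carbon triple-bonded to nitrogen → nitrile.
  CH(NHCOCH3): pendant –NHC(=O)CH3: N bonded to a carbonyl → amide (not amine).
The groups actually present are: amide, nitrile.

no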